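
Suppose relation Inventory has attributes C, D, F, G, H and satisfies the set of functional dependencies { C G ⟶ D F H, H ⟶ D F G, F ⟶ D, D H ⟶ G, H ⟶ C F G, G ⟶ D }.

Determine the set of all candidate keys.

{H}, {C, G}

{H}⁺: H→DFG adds D, F, G; H→CFG adds C → {C, D, F, G, H}.
{C, G}⁺: CG→DFH adds D, F, H → {C, D, F, G, H}. Minimal: {G}⁺ = {D, G}; {C}⁺ = {C} — none reach the full schema.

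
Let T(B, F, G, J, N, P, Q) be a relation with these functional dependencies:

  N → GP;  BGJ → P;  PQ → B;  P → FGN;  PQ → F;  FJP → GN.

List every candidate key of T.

{J, N, Q}⁺: N→GP adds G, P; PQ→B adds B; P→FGN adds F → {B, F, G, J, N, P, Q}. Minimal: {N, Q}⁺ = {B, F, G, N, P, Q}; {J, Q}⁺ = {J, Q}; {J, N}⁺ = {F, G, J, N, P} — none reach the full schema.
{J, P, Q}⁺: PQ→B adds B; P→FGN adds F, G, N → {B, F, G, J, N, P, Q}. Minimal: {P, Q}⁺ = {B, F, G, N, P, Q}; {J, Q}⁺ = {J, Q}; {J, P}⁺ = {F, G, J, N, P} — none reach the full schema.
{B, G, J, Q}⁺: BGJ→P adds P; P→FGN adds F, N → {B, F, G, J, N, P, Q}. Minimal: {G, J, Q}⁺ = {G, J, Q}; {B, J, Q}⁺ = {B, J, Q}; {B, G, Q}⁺ = {B, G, Q}; … — none reach the full schema.

{J, N, Q}, {J, P, Q}, {B, G, J, Q}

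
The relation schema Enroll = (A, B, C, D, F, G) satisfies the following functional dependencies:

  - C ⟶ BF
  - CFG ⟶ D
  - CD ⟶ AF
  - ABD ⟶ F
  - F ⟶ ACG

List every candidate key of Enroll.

{C}⁺: C→BF adds B, F; F→ACG adds A, G; CFG→D adds D → {A, B, C, D, F, G}.
{F}⁺: F→ACG adds A, C, G; C→BF adds B; CFG→D adds D → {A, B, C, D, F, G}.
{A, B, D}⁺: ABD→F adds F; F→ACG adds C, G → {A, B, C, D, F, G}.
Any other superkey contains one of these as a subset, so there are no further candidate keys.

{C}; {F}; {A, B, D}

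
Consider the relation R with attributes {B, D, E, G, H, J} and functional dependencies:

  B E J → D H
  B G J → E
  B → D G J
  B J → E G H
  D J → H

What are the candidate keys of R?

{B}⁺: B→DGJ adds D, G, J; BJ→EGH adds E, H → {B, D, E, G, H, J}.

B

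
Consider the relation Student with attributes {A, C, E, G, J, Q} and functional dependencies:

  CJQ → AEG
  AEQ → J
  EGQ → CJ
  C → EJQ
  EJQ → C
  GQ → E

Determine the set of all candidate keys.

{C}⁺: C→EJQ adds E, J, Q; CJQ→AEG adds A, G → {A, C, E, G, J, Q}.
{G, Q}⁺: GQ→E adds E; EGQ→CJ adds C, J; CJQ→AEG adds A → {A, C, E, G, J, Q}. Minimal: {Q}⁺ = {Q}; {G}⁺ = {G} — none reach the full schema.
{A, E, Q}⁺: AEQ→J adds J; EJQ→C adds C; CJQ→AEG adds G → {A, C, E, G, J, Q}. Minimal: {E, Q}⁺ = {E, Q}; {A, Q}⁺ = {A, Q}; {A, E}⁺ = {A, E} — none reach the full schema.
{E, J, Q}⁺: EJQ→C adds C; CJQ→AEG adds A, G → {A, C, E, G, J, Q}. Minimal: {J, Q}⁺ = {J, Q}; {E, Q}⁺ = {E, Q}; {E, J}⁺ = {E, J} — none reach the full schema.
Any other superkey contains one of these as a subset, so there are no further candidate keys.

{C}, {G, Q}, {A, E, Q}, {E, J, Q}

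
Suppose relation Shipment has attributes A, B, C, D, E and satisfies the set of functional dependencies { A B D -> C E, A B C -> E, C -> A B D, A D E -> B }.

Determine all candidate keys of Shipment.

C; ABD; ADE

{C}⁺: C→ABD adds A, B, D; ABD→CE adds E → {A, B, C, D, E}.
{A, B, D}⁺: ABD→CE adds C, E → {A, B, C, D, E}. Minimal: {B, D}⁺ = {B, D}; {A, D}⁺ = {A, D}; {A, B}⁺ = {A, B} — none reach the full schema.
{A, D, E}⁺: ADE→B adds B; ABD→CE adds C → {A, B, C, D, E}. Minimal: {D, E}⁺ = {D, E}; {A, E}⁺ = {A, E}; {A, D}⁺ = {A, D} — none reach the full schema.
Any other superkey contains one of these as a subset, so there are no further candidate keys.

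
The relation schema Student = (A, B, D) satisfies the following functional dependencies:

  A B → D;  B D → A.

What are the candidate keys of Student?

{A, B}, {B, D}

Attribute B never appears on the right-hand side of any dependency, so B must belong to every candidate key.
{B}⁺ = {B}, which is not all of the schema, so we must add further attributes.
{A, B}⁺: AB→D adds D → {A, B, D}. Minimal: {B}⁺ = {B}; {A}⁺ = {A} — none reach the full schema.
{B, D}⁺: BD→A adds A → {A, B, D}. Minimal: {D}⁺ = {D}; {B}⁺ = {B} — none reach the full schema.
Any other superkey contains one of these as a subset, so there are no further candidate keys.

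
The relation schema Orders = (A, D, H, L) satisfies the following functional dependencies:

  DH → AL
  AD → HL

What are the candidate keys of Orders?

AD, DH

Attribute D never appears on the right-hand side of any dependency, so D must belong to every candidate key.
{D}⁺ = {D}, which is not all of the schema, so we must add further attributes.
{A, D}⁺: AD→HL adds H, L → {A, D, H, L}.
{D, H}⁺: DH→AL adds A, L → {A, D, H, L}.
Any other superkey contains one of these as a subset, so there are no further candidate keys.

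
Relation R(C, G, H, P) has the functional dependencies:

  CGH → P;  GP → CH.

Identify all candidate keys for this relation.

Attribute G never appears on the right-hand side of any dependency, so G must belong to every candidate key.
{G}⁺ = {G}, which is not all of the schema, so we must add further attributes.
{G, P}⁺: GP→CH adds C, H → {C, G, H, P}. Minimal: {P}⁺ = {P}; {G}⁺ = {G} — none reach the full schema.
{C, G, H}⁺: CGH→P adds P → {C, G, H, P}. Minimal: {G, H}⁺ = {G, H}; {C, H}⁺ = {C, H}; {C, G}⁺ = {C, G} — none reach the full schema.

(G, P); (C, G, H)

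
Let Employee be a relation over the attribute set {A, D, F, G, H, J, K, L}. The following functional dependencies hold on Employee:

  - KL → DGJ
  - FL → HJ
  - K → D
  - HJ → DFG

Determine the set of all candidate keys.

{A, F, K, L}⁺: KL→DGJ adds D, G, J; FL→HJ adds H → {A, D, F, G, H, J, K, L}.
{A, H, K, L}⁺: KL→DGJ adds D, G, J; HJ→DFG adds F → {A, D, F, G, H, J, K, L}.

(A, F, K, L), (A, H, K, L)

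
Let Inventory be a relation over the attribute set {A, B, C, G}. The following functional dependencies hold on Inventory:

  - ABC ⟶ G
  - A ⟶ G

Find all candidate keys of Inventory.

(A, B, C)

Attributes A, B, C never appear on any right-hand side, so every candidate key must contain {A, B, C}.
{A, B, C}⁺ = {A, B, C, G}, which is all of the schema, so {A, B, C} is the only candidate key.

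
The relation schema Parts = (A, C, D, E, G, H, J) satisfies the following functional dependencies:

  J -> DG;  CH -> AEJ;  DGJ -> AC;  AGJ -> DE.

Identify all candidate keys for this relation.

Attribute H never appears on the right-hand side of any dependency, so H must belong to every candidate key.
{H}⁺ = {H}, which is not all of the schema, so we must add further attributes.
{C, H}⁺: CH→AEJ adds A, E, J; J→DG adds D, G → {A, C, D, E, G, H, J}. Minimal: {H}⁺ = {H}; {C}⁺ = {C} — none reach the full schema.
{H, J}⁺: J→DG adds D, G; DGJ→AC adds A, C; AGJ→DE adds E → {A, C, D, E, G, H, J}. Minimal: {J}⁺ = {A, C, D, E, G, J}; {H}⁺ = {H} — none reach the full schema.

CH, HJ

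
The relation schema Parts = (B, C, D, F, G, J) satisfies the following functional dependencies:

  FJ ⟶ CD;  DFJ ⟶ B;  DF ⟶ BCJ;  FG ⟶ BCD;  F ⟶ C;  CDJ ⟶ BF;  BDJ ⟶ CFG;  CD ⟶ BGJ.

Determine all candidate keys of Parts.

{C, D}⁺: CD→BGJ adds B, G, J; CDJ→BF adds F → {B, C, D, F, G, J}. Minimal: {D}⁺ = {D}; {C}⁺ = {C} — none reach the full schema.
{D, F}⁺: DF→BCJ adds B, C, J; BDJ→CFG adds G → {B, C, D, F, G, J}. Minimal: {F}⁺ = {C, F}; {D}⁺ = {D} — none reach the full schema.
{F, G}⁺: FG→BCD adds B, C, D; CD→BGJ adds J → {B, C, D, F, G, J}. Minimal: {G}⁺ = {G}; {F}⁺ = {C, F} — none reach the full schema.
{F, J}⁺: FJ→CD adds C, D; DFJ→B adds B; BDJ→CFG adds G → {B, C, D, F, G, J}. Minimal: {J}⁺ = {J}; {F}⁺ = {C, F} — none reach the full schema.
{B, D, J}⁺: BDJ→CFG adds C, F, G → {B, C, D, F, G, J}. Minimal: {D, J}⁺ = {D, J}; {B, J}⁺ = {B, J}; {B, D}⁺ = {B, D} — none reach the full schema.
Any other superkey contains one of these as a subset, so there are no further candidate keys.

{C, D}, {D, F}, {F, G}, {F, J}, {B, D, J}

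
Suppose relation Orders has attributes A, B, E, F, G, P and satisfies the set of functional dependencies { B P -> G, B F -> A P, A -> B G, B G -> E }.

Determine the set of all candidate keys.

Attribute F never appears on the right-hand side of any dependency, so F must belong to every candidate key.
{F}⁺ = {F}, which is not all of the schema, so we must add further attributes.
{A, F}⁺: A→BG adds B, G; BG→E adds E; BF→AP adds P → {A, B, E, F, G, P}. Minimal: {F}⁺ = {F}; {A}⁺ = {A, B, E, G} — none reach the full schema.
{B, F}⁺: BF→AP adds A, P; A→BG adds G; BG→E adds E → {A, B, E, F, G, P}. Minimal: {F}⁺ = {F}; {B}⁺ = {B} — none reach the full schema.

(A, F); (B, F)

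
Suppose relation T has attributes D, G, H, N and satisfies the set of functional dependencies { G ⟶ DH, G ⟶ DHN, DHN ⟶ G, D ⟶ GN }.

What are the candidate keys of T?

{D}⁺: D→GN adds G, N; G→DH adds H → {D, G, H, N}.
{G}⁺: G→DH adds D, H; G→DHN adds N → {D, G, H, N}.
Any other superkey contains one of these as a subset, so there are no further candidate keys.

{D}; {G}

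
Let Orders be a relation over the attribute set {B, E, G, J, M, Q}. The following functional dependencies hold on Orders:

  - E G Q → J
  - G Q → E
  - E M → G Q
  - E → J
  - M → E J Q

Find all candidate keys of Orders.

Attributes B, M never appear on any right-hand side, so every candidate key must contain {B, M}.
{B, M}⁺ = {B, E, G, J, M, Q}, which is all of the schema, so {B, M} is the only candidate key.

(B, M)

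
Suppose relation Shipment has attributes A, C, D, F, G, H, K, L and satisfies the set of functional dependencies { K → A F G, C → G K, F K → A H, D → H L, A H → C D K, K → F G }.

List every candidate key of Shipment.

{C}, {K}, {A, D}, {A, H}

{C}⁺: C→GK adds G, K; K→FG adds F; K→AFG adds A; FK→AH adds H; AH→CDK adds D; D→HL adds L → {A, C, D, F, G, H, K, L}.
{K}⁺: K→AFG adds A, F, G; FK→AH adds H; AH→CDK adds C, D; D→HL adds L → {A, C, D, F, G, H, K, L}.
{A, D}⁺: D→HL adds H, L; AH→CDK adds C, K; K→FG adds F, G → {A, C, D, F, G, H, K, L}. Minimal: {D}⁺ = {D, H, L}; {A}⁺ = {A} — none reach the full schema.
{A, H}⁺: AH→CDK adds C, D, K; K→FG adds F, G; D→HL adds L → {A, C, D, F, G, H, K, L}. Minimal: {H}⁺ = {H}; {A}⁺ = {A} — none reach the full schema.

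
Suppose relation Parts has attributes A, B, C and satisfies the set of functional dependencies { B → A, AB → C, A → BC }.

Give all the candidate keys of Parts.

{A}⁺: A→BC adds B, C → {A, B, C}.
{B}⁺: B→A adds A; AB→C adds C → {A, B, C}.
Any other superkey contains one of these as a subset, so there are no further candidate keys.

A, B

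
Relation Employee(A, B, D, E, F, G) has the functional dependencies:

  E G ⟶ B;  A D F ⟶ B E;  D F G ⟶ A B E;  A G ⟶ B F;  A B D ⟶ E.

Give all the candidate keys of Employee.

ADG, DFG

Attributes D, G never appear on any right-hand side, so every candidate key must contain {D, G}.
{D, G}⁺ = {D, G}, which is not all of the schema, so we must add further attributes.
{A, D, G}⁺: AG→BF adds B, F; ABD→E adds E → {A, B, D, E, F, G}. Minimal: {D, G}⁺ = {D, G}; {A, G}⁺ = {A, B, F, G}; {A, D}⁺ = {A, D} — none reach the full schema.
{D, F, G}⁺: DFG→ABE adds A, B, E → {A, B, D, E, F, G}. Minimal: {F, G}⁺ = {F, G}; {D, G}⁺ = {D, G}; {D, F}⁺ = {D, F} — none reach the full schema.
Any other superkey contains one of these as a subset, so there are no further candidate keys.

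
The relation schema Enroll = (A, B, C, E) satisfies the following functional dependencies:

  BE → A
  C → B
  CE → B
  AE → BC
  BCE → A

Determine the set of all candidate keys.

(A, E), (B, E), (C, E)

{A, E}⁺: AE→BC adds B, C → {A, B, C, E}. Minimal: {E}⁺ = {E}; {A}⁺ = {A} — none reach the full schema.
{B, E}⁺: BE→A adds A; AE→BC adds C → {A, B, C, E}. Minimal: {E}⁺ = {E}; {B}⁺ = {B} — none reach the full schema.
{C, E}⁺: C→B adds B; BCE→A adds A → {A, B, C, E}. Minimal: {E}⁺ = {E}; {C}⁺ = {B, C} — none reach the full schema.
Any other superkey contains one of these as a subset, so there are no further candidate keys.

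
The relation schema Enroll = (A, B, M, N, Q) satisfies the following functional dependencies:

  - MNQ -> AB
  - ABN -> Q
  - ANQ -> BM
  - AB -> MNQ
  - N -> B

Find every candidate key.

AB; AN; MNQ

{A, B}⁺: AB→MNQ adds M, N, Q → {A, B, M, N, Q}. Minimal: {B}⁺ = {B}; {A}⁺ = {A} — none reach the full schema.
{A, N}⁺: N→B adds B; ABN→Q adds Q; ANQ→BM adds M → {A, B, M, N, Q}. Minimal: {N}⁺ = {B, N}; {A}⁺ = {A} — none reach the full schema.
{M, N, Q}⁺: MNQ→AB adds A, B → {A, B, M, N, Q}. Minimal: {N, Q}⁺ = {B, N, Q}; {M, Q}⁺ = {M, Q}; {M, N}⁺ = {B, M, N} — none reach the full schema.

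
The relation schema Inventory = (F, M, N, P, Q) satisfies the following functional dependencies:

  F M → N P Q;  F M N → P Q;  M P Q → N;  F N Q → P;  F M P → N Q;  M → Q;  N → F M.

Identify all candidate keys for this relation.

{N}⁺: N→FM adds F, M; FM→NPQ adds P, Q → {F, M, N, P, Q}.
{F, M}⁺: FM→NPQ adds N, P, Q → {F, M, N, P, Q}. Minimal: {M}⁺ = {M, Q}; {F}⁺ = {F} — none reach the full schema.
{M, P}⁺: M→Q adds Q; MPQ→N adds N; N→FM adds F → {F, M, N, P, Q}. Minimal: {P}⁺ = {P}; {M}⁺ = {M, Q} — none reach the full schema.

(N), (F, M), (M, P)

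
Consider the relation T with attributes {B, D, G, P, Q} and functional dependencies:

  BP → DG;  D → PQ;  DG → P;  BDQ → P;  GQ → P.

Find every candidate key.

Attribute B never appears on the right-hand side of any dependency, so B must belong to every candidate key.
{B}⁺ = {B}, which is not all of the schema, so we must add further attributes.
{B, D}⁺: D→PQ adds P, Q; BP→DG adds G → {B, D, G, P, Q}. Minimal: {D}⁺ = {D, P, Q}; {B}⁺ = {B} — none reach the full schema.
{B, P}⁺: BP→DG adds D, G; D→PQ adds Q → {B, D, G, P, Q}. Minimal: {P}⁺ = {P}; {B}⁺ = {B} — none reach the full schema.
{B, G, Q}⁺: GQ→P adds P; BP→DG adds D → {B, D, G, P, Q}. Minimal: {G, Q}⁺ = {G, P, Q}; {B, Q}⁺ = {B, Q}; {B, G}⁺ = {B, G} — none reach the full schema.

(B, D), (B, P), (B, G, Q)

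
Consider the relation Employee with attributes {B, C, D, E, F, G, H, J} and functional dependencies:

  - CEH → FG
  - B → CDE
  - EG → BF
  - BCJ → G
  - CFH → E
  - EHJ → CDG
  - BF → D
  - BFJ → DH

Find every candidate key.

{B, J}, {E, G, J}, {E, H, J}, {C, F, H, J}

Attribute J never appears on the right-hand side of any dependency, so J must belong to every candidate key.
{J}⁺ = {J}, which is not all of the schema, so we must add further attributes.
{B, J}⁺: B→CDE adds C, D, E; BCJ→G adds G; EG→BF adds F; BFJ→DH adds H → {B, C, D, E, F, G, H, J}. Minimal: {J}⁺ = {J}; {B}⁺ = {B, C, D, E} — none reach the full schema.
{E, G, J}⁺: EG→BF adds B, F; BF→D adds D; BFJ→DH adds H; B→CDE adds C → {B, C, D, E, F, G, H, J}. Minimal: {G, J}⁺ = {G, J}; {E, J}⁺ = {E, J}; {E, G}⁺ = {B, C, D, E, F, G} — none reach the full schema.
{E, H, J}⁺: EHJ→CDG adds C, D, G; CEH→FG adds F; EG→BF adds B → {B, C, D, E, F, G, H, J}. Minimal: {H, J}⁺ = {H, J}; {E, J}⁺ = {E, J}; {E, H}⁺ = {E, H} — none reach the full schema.
{C, F, H, J}⁺: CFH→E adds E; EHJ→CDG adds D, G; EG→BF adds B → {B, C, D, E, F, G, H, J}. Minimal: {F, H, J}⁺ = {F, H, J}; {C, H, J}⁺ = {C, H, J}; {C, F, J}⁺ = {C, F, J}; … — none reach the full schema.
Any other superkey contains one of these as a subset, so there are no further candidate keys.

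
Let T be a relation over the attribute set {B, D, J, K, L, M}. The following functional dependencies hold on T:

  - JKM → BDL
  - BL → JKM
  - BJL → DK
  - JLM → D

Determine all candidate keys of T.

{B, L}, {J, K, M}

{B, L}⁺: BL→JKM adds J, K, M; BJL→DK adds D → {B, D, J, K, L, M}. Minimal: {L}⁺ = {L}; {B}⁺ = {B} — none reach the full schema.
{J, K, M}⁺: JKM→BDL adds B, D, L → {B, D, J, K, L, M}. Minimal: {K, M}⁺ = {K, M}; {J, M}⁺ = {J, M}; {J, K}⁺ = {J, K} — none reach the full schema.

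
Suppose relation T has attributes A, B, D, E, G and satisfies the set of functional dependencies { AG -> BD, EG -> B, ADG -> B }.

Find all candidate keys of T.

{A, E, G}

Attributes A, E, G never appear on any right-hand side, so every candidate key must contain {A, E, G}.
{A, E, G}⁺ = {A, B, D, E, G}, which is all of the schema, so {A, E, G} is the only candidate key.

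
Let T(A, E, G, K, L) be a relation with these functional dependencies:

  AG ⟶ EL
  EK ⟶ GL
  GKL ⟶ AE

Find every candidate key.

{E, K}, {A, G, K}, {G, K, L}

Attribute K never appears on the right-hand side of any dependency, so K must belong to every candidate key.
{K}⁺ = {K}, which is not all of the schema, so we must add further attributes.
{E, K}⁺: EK→GL adds G, L; GKL→AE adds A → {A, E, G, K, L}. Minimal: {K}⁺ = {K}; {E}⁺ = {E} — none reach the full schema.
{A, G, K}⁺: AG→EL adds E, L → {A, E, G, K, L}. Minimal: {G, K}⁺ = {G, K}; {A, K}⁺ = {A, K}; {A, G}⁺ = {A, E, G, L} — none reach the full schema.
{G, K, L}⁺: GKL→AE adds A, E → {A, E, G, K, L}. Minimal: {K, L}⁺ = {K, L}; {G, L}⁺ = {G, L}; {G, K}⁺ = {G, K} — none reach the full schema.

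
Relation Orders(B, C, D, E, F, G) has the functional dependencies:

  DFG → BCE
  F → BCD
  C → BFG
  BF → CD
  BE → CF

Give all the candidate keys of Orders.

{C}⁺: C→BFG adds B, F, G; BF→CD adds D; DFG→BCE adds E → {B, C, D, E, F, G}.
{F}⁺: F→BCD adds B, C, D; C→BFG adds G; DFG→BCE adds E → {B, C, D, E, F, G}.
{B, E}⁺: BE→CF adds C, F; F→BCD adds D; C→BFG adds G → {B, C, D, E, F, G}. Minimal: {E}⁺ = {E}; {B}⁺ = {B} — none reach the full schema.

C; F; BE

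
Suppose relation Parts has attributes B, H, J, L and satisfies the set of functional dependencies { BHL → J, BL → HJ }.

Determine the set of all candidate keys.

{B, L}

Attributes B, L never appear on any right-hand side, so every candidate key must contain {B, L}.
{B, L}⁺ = {B, H, J, L}, which is all of the schema, so {B, L} is the only candidate key.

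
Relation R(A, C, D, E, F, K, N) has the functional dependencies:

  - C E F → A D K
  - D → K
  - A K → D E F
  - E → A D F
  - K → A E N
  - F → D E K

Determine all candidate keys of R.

Attribute C never appears on the right-hand side of any dependency, so C must belong to every candidate key.
{C}⁺ = {C}, which is not all of the schema, so we must add further attributes.
{C, D}⁺: D→K adds K; K→AEN adds A, E, N; AK→DEF adds F → {A, C, D, E, F, K, N}. Minimal: {D}⁺ = {A, D, E, F, K, N}; {C}⁺ = {C} — none reach the full schema.
{C, E}⁺: E→ADF adds A, D, F; F→DEK adds K; K→AEN adds N → {A, C, D, E, F, K, N}. Minimal: {E}⁺ = {A, D, E, F, K, N}; {C}⁺ = {C} — none reach the full schema.
{C, F}⁺: F→DEK adds D, E, K; CEF→ADK adds A; K→AEN adds N → {A, C, D, E, F, K, N}. Minimal: {F}⁺ = {A, D, E, F, K, N}; {C}⁺ = {C} — none reach the full schema.
{C, K}⁺: K→AEN adds A, E, N; AK→DEF adds D, F → {A, C, D, E, F, K, N}. Minimal: {K}⁺ = {A, D, E, F, K, N}; {C}⁺ = {C} — none reach the full schema.
Any other superkey contains one of these as a subset, so there are no further candidate keys.

{C, D}, {C, E}, {C, F}, {C, K}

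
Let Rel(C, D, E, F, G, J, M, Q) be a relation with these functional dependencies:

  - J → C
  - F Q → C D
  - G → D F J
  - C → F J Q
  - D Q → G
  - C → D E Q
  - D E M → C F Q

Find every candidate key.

Attribute M never appears on the right-hand side of any dependency, so M must belong to every candidate key.
{M}⁺ = {M}, which is not all of the schema, so we must add further attributes.
{C, M}⁺: C→FJQ adds F, J, Q; C→DEQ adds D, E; DQ→G adds G → {C, D, E, F, G, J, M, Q}. Minimal: {M}⁺ = {M}; {C}⁺ = {C, D, E, F, G, J, Q} — none reach the full schema.
{G, M}⁺: G→DFJ adds D, F, J; J→C adds C; C→FJQ adds Q; C→DEQ adds E → {C, D, E, F, G, J, M, Q}. Minimal: {M}⁺ = {M}; {G}⁺ = {C, D, E, F, G, J, Q} — none reach the full schema.
{J, M}⁺: J→C adds C; C→FJQ adds F, Q; C→DEQ adds D, E; DQ→G adds G → {C, D, E, F, G, J, M, Q}. Minimal: {M}⁺ = {M}; {J}⁺ = {C, D, E, F, G, J, Q} — none reach the full schema.
{D, E, M}⁺: DEM→CFQ adds C, F, Q; C→FJQ adds J; DQ→G adds G → {C, D, E, F, G, J, M, Q}. Minimal: {E, M}⁺ = {E, M}; {D, M}⁺ = {D, M}; {D, E}⁺ = {D, E} — none reach the full schema.
{D, M, Q}⁺: DQ→G adds G; G→DFJ adds F, J; J→C adds C; C→DEQ adds E → {C, D, E, F, G, J, M, Q}. Minimal: {M, Q}⁺ = {M, Q}; {D, Q}⁺ = {C, D, E, F, G, J, Q}; {D, M}⁺ = {D, M} — none reach the full schema.
{F, M, Q}⁺: FQ→CD adds C, D; C→FJQ adds J; DQ→G adds G; C→DEQ adds E → {C, D, E, F, G, J, M, Q}. Minimal: {M, Q}⁺ = {M, Q}; {F, Q}⁺ = {C, D, E, F, G, J, Q}; {F, M}⁺ = {F, M} — none reach the full schema.
Any other superkey contains one of these as a subset, so there are no further candidate keys.

(C, M), (G, M), (J, M), (D, E, M), (D, M, Q), (F, M, Q)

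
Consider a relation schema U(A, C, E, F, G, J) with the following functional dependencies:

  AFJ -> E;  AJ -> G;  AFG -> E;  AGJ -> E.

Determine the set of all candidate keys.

{A, C, F, J}

Attributes A, C, F, J never appear on any right-hand side, so every candidate key must contain {A, C, F, J}.
{A, C, F, J}⁺ = {A, C, E, F, G, J}, which is all of the schema, so {A, C, F, J} is the only candidate key.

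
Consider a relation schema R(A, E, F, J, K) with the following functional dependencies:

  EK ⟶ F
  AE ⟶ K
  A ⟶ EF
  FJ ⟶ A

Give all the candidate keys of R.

AJ, FJ, EJK

Attribute J never appears on the right-hand side of any dependency, so J must belong to every candidate key.
{J}⁺ = {J}, which is not all of the schema, so we must add further attributes.
{A, J}⁺: A→EF adds E, F; AE→K adds K → {A, E, F, J, K}. Minimal: {J}⁺ = {J}; {A}⁺ = {A, E, F, K} — none reach the full schema.
{F, J}⁺: FJ→A adds A; A→EF adds E; AE→K adds K → {A, E, F, J, K}. Minimal: {J}⁺ = {J}; {F}⁺ = {F} — none reach the full schema.
{E, J, K}⁺: EK→F adds F; FJ→A adds A → {A, E, F, J, K}. Minimal: {J, K}⁺ = {J, K}; {E, K}⁺ = {E, F, K}; {E, J}⁺ = {E, J} — none reach the full schema.
Any other superkey contains one of these as a subset, so there are no further candidate keys.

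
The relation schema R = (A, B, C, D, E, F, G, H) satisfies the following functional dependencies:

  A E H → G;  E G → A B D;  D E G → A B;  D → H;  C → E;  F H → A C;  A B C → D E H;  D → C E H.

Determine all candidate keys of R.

DF, FH, CFG, EFG, ABCF

Attribute F never appears on the right-hand side of any dependency, so F must belong to every candidate key.
{F}⁺ = {F}, which is not all of the schema, so we must add further attributes.
{D, F}⁺: D→H adds H; FH→AC adds A, C; D→CEH adds E; AEH→G adds G; EG→ABD adds B → {A, B, C, D, E, F, G, H}.
{F, H}⁺: FH→AC adds A, C; C→E adds E; AEH→G adds G; EG→ABD adds B, D → {A, B, C, D, E, F, G, H}.
{C, F, G}⁺: C→E adds E; EG→ABD adds A, B, D; D→H adds H → {A, B, C, D, E, F, G, H}.
{E, F, G}⁺: EG→ABD adds A, B, D; D→H adds H; FH→AC adds C → {A, B, C, D, E, F, G, H}.
{A, B, C, F}⁺: C→E adds E; ABC→DEH adds D, H; AEH→G adds G → {A, B, C, D, E, F, G, H}.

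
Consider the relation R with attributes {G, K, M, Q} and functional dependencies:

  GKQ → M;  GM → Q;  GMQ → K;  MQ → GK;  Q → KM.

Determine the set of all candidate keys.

{Q}⁺: Q→KM adds K, M; MQ→GK adds G → {G, K, M, Q}.
{G, M}⁺: GM→Q adds Q; GMQ→K adds K → {G, K, M, Q}.

{Q}, {G, M}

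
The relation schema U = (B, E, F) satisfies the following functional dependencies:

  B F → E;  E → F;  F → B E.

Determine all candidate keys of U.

{E}⁺: E→F adds F; F→BE adds B → {B, E, F}.
{F}⁺: F→BE adds B, E → {B, E, F}.

{E}, {F}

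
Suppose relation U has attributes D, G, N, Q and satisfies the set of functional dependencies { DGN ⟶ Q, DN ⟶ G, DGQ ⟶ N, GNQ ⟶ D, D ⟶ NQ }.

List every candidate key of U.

{D}; {G, N, Q}

{D}⁺: D→NQ adds N, Q; DN→G adds G → {D, G, N, Q}.
{G, N, Q}⁺: GNQ→D adds D → {D, G, N, Q}. Minimal: {N, Q}⁺ = {N, Q}; {G, Q}⁺ = {G, Q}; {G, N}⁺ = {G, N} — none reach the full schema.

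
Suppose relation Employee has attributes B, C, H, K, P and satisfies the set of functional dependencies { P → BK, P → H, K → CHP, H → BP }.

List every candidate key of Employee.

{H}⁺: H→BP adds B, P; P→BK adds K; K→CHP adds C → {B, C, H, K, P}.
{K}⁺: K→CHP adds C, H, P; H→BP adds B → {B, C, H, K, P}.
{P}⁺: P→BK adds B, K; P→H adds H; K→CHP adds C → {B, C, H, K, P}.

{H}, {K}, {P}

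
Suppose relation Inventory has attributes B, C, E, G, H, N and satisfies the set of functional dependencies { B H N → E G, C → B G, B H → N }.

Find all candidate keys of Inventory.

{C, H}

Attributes C, H never appear on any right-hand side, so every candidate key must contain {C, H}.
{C, H}⁺ = {B, C, E, G, H, N}, which is all of the schema, so {C, H} is the only candidate key.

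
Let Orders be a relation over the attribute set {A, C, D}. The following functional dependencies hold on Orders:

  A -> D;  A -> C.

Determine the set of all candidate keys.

{A}

Attribute A never appears on the right-hand side of any dependency, so A must belong to every candidate key.
{A}⁺ = {A, C, D}, which is all of the schema, so {A} is the only candidate key.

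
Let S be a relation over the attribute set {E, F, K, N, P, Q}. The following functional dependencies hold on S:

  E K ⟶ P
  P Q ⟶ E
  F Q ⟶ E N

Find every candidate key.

(F, K, Q)

{F, K, Q}⁺: FQ→EN adds E, N; EK→P adds P → {E, F, K, N, P, Q}.
No other minimal superkey exists.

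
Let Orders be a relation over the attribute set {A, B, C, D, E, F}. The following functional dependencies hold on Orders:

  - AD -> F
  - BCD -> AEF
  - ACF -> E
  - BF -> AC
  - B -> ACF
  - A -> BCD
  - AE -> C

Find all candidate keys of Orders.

(A); (B)

{A}⁺: A→BCD adds B, C, D; AD→F adds F; BCD→AEF adds E → {A, B, C, D, E, F}.
{B}⁺: B→ACF adds A, C, F; A→BCD adds D; BCD→AEF adds E → {A, B, C, D, E, F}.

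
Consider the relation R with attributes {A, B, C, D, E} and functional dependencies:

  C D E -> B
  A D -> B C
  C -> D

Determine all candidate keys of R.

Attributes A, E never appear on any right-hand side, so every candidate key must contain {A, E}.
{A, E}⁺ = {A, E}, which is not all of the schema, so we must add further attributes.
{A, C, E}⁺: C→D adds D; CDE→B adds B → {A, B, C, D, E}. Minimal: {C, E}⁺ = {B, C, D, E}; {A, E}⁺ = {A, E}; {A, C}⁺ = {A, B, C, D} — none reach the full schema.
{A, D, E}⁺: AD→BC adds B, C → {A, B, C, D, E}. Minimal: {D, E}⁺ = {D, E}; {A, E}⁺ = {A, E}; {A, D}⁺ = {A, B, C, D} — none reach the full schema.

{A, C, E}; {A, D, E}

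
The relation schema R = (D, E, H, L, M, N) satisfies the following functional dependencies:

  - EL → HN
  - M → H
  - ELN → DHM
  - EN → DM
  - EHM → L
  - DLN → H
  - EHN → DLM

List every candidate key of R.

Attribute E never appears on the right-hand side of any dependency, so E must belong to every candidate key.
{E}⁺ = {E}, which is not all of the schema, so we must add further attributes.
{E, L}⁺: EL→HN adds H, N; ELN→DHM adds D, M → {D, E, H, L, M, N}. Minimal: {L}⁺ = {L}; {E}⁺ = {E} — none reach the full schema.
{E, M}⁺: M→H adds H; EHM→L adds L; EL→HN adds N; ELN→DHM adds D → {D, E, H, L, M, N}. Minimal: {M}⁺ = {H, M}; {E}⁺ = {E} — none reach the full schema.
{E, N}⁺: EN→DM adds D, M; M→H adds H; EHM→L adds L → {D, E, H, L, M, N}. Minimal: {N}⁺ = {N}; {E}⁺ = {E} — none reach the full schema.

{E, L}; {E, M}; {E, N}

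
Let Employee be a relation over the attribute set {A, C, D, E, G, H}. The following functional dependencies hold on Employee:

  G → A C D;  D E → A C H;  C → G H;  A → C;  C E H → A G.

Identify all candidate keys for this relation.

Attribute E never appears on the right-hand side of any dependency, so E must belong to every candidate key.
{E}⁺ = {E}, which is not all of the schema, so we must add further attributes.
{A, E}⁺: A→C adds C; C→GH adds G, H; G→ACD adds D → {A, C, D, E, G, H}.
{C, E}⁺: C→GH adds G, H; CEH→AG adds A; G→ACD adds D → {A, C, D, E, G, H}.
{D, E}⁺: DE→ACH adds A, C, H; C→GH adds G → {A, C, D, E, G, H}.
{E, G}⁺: G→ACD adds A, C, D; DE→ACH adds H → {A, C, D, E, G, H}.

{A, E}; {C, E}; {D, E}; {E, G}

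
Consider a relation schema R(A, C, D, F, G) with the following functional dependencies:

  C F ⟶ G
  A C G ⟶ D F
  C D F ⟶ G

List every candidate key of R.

Attributes A, C never appear on any right-hand side, so every candidate key must contain {A, C}.
{A, C}⁺ = {A, C}, which is not all of the schema, so we must add further attributes.
{A, C, F}⁺: CF→G adds G; ACG→DF adds D → {A, C, D, F, G}.
{A, C, G}⁺: ACG→DF adds D, F → {A, C, D, F, G}.
Any other superkey contains one of these as a subset, so there are no further candidate keys.

{A, C, F}, {A, C, G}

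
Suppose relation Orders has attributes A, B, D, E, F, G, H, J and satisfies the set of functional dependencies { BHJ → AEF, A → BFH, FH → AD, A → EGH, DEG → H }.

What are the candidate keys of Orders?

(A, J), (B, H, J), (F, H, J), (B, D, E, G, J), (D, E, F, G, J)

Attribute J never appears on the right-hand side of any dependency, so J must belong to every candidate key.
{J}⁺ = {J}, which is not all of the schema, so we must add further attributes.
{A, J}⁺: A→BFH adds B, F, H; FH→AD adds D; A→EGH adds E, G → {A, B, D, E, F, G, H, J}. Minimal: {J}⁺ = {J}; {A}⁺ = {A, B, D, E, F, G, H} — none reach the full schema.
{B, H, J}⁺: BHJ→AEF adds A, E, F; FH→AD adds D; A→EGH adds G → {A, B, D, E, F, G, H, J}. Minimal: {H, J}⁺ = {H, J}; {B, J}⁺ = {B, J}; {B, H}⁺ = {B, H} — none reach the full schema.
{F, H, J}⁺: FH→AD adds A, D; A→EGH adds E, G; A→BFH adds B → {A, B, D, E, F, G, H, J}. Minimal: {H, J}⁺ = {H, J}; {F, J}⁺ = {F, J}; {F, H}⁺ = {A, B, D, E, F, G, H} — none reach the full schema.
{B, D, E, G, J}⁺: DEG→H adds H; BHJ→AEF adds A, F → {A, B, D, E, F, G, H, J}. Minimal: {D, E, G, J}⁺ = {D, E, G, H, J}; {B, E, G, J}⁺ = {B, E, G, J}; {B, D, G, J}⁺ = {B, D, G, J}; … — none reach the full schema.
{D, E, F, G, J}⁺: DEG→H adds H; FH→AD adds A; A→BFH adds B → {A, B, D, E, F, G, H, J}. Minimal: {E, F, G, J}⁺ = {E, F, G, J}; {D, F, G, J}⁺ = {D, F, G, J}; {D, E, G, J}⁺ = {D, E, G, H, J}; … — none reach the full schema.
Any other superkey contains one of these as a subset, so there are no further candidate keys.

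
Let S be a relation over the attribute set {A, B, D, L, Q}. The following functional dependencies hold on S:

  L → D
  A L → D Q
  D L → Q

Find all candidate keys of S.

{A, B, L}

Attributes A, B, L never appear on any right-hand side, so every candidate key must contain {A, B, L}.
{A, B, L}⁺ = {A, B, D, L, Q}, which is all of the schema, so {A, B, L} is the only candidate key.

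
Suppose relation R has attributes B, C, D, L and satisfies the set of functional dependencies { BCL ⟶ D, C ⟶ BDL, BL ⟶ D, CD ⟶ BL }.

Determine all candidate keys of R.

C

Attribute C never appears on the right-hand side of any dependency, so C must belong to every candidate key.
{C}⁺ = {B, C, D, L}, which is all of the schema, so {C} is the only candidate key.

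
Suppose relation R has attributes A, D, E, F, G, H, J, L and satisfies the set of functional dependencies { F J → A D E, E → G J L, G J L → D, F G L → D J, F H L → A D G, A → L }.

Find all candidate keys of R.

AFH, EFH, FHJ, FHL

Attributes F, H never appear on any right-hand side, so every candidate key must contain {F, H}.
{F, H}⁺ = {F, H}, which is not all of the schema, so we must add further attributes.
{A, F, H}⁺: A→L adds L; FHL→ADG adds D, G; FGL→DJ adds J; FJ→ADE adds E → {A, D, E, F, G, H, J, L}. Minimal: {F, H}⁺ = {F, H}; {A, H}⁺ = {A, H, L}; {A, F}⁺ = {A, F, L} — none reach the full schema.
{E, F, H}⁺: E→GJL adds G, J, L; GJL→D adds D; FHL→ADG adds A → {A, D, E, F, G, H, J, L}. Minimal: {F, H}⁺ = {F, H}; {E, H}⁺ = {D, E, G, H, J, L}; {E, F}⁺ = {A, D, E, F, G, J, L} — none reach the full schema.
{F, H, J}⁺: FJ→ADE adds A, D, E; E→GJL adds G, L → {A, D, E, F, G, H, J, L}. Minimal: {H, J}⁺ = {H, J}; {F, J}⁺ = {A, D, E, F, G, J, L}; {F, H}⁺ = {F, H} — none reach the full schema.
{F, H, L}⁺: FHL→ADG adds A, D, G; FGL→DJ adds J; FJ→ADE adds E → {A, D, E, F, G, H, J, L}. Minimal: {H, L}⁺ = {H, L}; {F, L}⁺ = {F, L}; {F, H}⁺ = {F, H} — none reach the full schema.
Any other superkey contains one of these as a subset, so there are no further candidate keys.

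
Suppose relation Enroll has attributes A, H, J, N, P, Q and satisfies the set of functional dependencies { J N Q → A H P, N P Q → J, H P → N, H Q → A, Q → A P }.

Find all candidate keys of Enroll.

{H, Q}⁺: HQ→A adds A; Q→AP adds P; HP→N adds N; NPQ→J adds J → {A, H, J, N, P, Q}. Minimal: {Q}⁺ = {A, P, Q}; {H}⁺ = {H} — none reach the full schema.
{N, Q}⁺: Q→AP adds A, P; NPQ→J adds J; JNQ→AHP adds H → {A, H, J, N, P, Q}. Minimal: {Q}⁺ = {A, P, Q}; {N}⁺ = {N} — none reach the full schema.
Any other superkey contains one of these as a subset, so there are no further candidate keys.

(H, Q), (N, Q)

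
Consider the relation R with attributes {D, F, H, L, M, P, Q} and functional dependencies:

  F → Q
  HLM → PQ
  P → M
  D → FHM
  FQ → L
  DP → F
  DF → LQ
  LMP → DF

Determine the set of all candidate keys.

{D}⁺: D→FHM adds F, H, M; DF→LQ adds L, Q; HLM→PQ adds P → {D, F, H, L, M, P, Q}.
{F, P}⁺: F→Q adds Q; P→M adds M; FQ→L adds L; LMP→DF adds D; D→FHM adds H → {D, F, H, L, M, P, Q}.
{L, P}⁺: P→M adds M; LMP→DF adds D, F; F→Q adds Q; D→FHM adds H → {D, F, H, L, M, P, Q}.
{F, H, M}⁺: F→Q adds Q; FQ→L adds L; HLM→PQ adds P; LMP→DF adds D → {D, F, H, L, M, P, Q}.
{H, L, M}⁺: HLM→PQ adds P, Q; LMP→DF adds D, F → {D, F, H, L, M, P, Q}.
Any other superkey contains one of these as a subset, so there are no further candidate keys.

D; FP; LP; FHM; HLM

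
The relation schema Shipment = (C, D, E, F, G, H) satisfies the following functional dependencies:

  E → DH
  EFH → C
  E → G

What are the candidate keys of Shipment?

Attributes E, F never appear on any right-hand side, so every candidate key must contain {E, F}.
{E, F}⁺ = {C, D, E, F, G, H}, which is all of the schema, so {E, F} is the only candidate key.

EF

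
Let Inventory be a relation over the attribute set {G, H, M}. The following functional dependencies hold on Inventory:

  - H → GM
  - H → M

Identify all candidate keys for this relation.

{H}⁺: H→GM adds G, M → {G, H, M}.
No other minimal superkey exists.

{H}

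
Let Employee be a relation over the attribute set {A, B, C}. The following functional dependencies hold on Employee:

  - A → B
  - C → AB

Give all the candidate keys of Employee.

(C)

Attribute C never appears on the right-hand side of any dependency, so C must belong to every candidate key.
{C}⁺ = {A, B, C}, which is all of the schema, so {C} is the only candidate key.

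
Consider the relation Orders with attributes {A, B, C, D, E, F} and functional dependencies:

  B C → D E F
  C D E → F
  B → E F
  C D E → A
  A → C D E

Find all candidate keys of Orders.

{A, B}, {B, C}

Attribute B never appears on the right-hand side of any dependency, so B must belong to every candidate key.
{B}⁺ = {B, E, F}, which is not all of the schema, so we must add further attributes.
{A, B}⁺: B→EF adds E, F; A→CDE adds C, D → {A, B, C, D, E, F}. Minimal: {B}⁺ = {B, E, F}; {A}⁺ = {A, C, D, E, F} — none reach the full schema.
{B, C}⁺: BC→DEF adds D, E, F; CDE→A adds A → {A, B, C, D, E, F}. Minimal: {C}⁺ = {C}; {B}⁺ = {B, E, F} — none reach the full schema.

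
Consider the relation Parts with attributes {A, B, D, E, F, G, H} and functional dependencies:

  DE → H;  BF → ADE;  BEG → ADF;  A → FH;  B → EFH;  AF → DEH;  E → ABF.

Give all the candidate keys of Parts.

(A, G), (B, G), (E, G)

Attribute G never appears on the right-hand side of any dependency, so G must belong to every candidate key.
{G}⁺ = {G}, which is not all of the schema, so we must add further attributes.
{A, G}⁺: A→FH adds F, H; AF→DEH adds D, E; E→ABF adds B → {A, B, D, E, F, G, H}.
{B, G}⁺: B→EFH adds E, F, H; E→ABF adds A; BF→ADE adds D → {A, B, D, E, F, G, H}.
{E, G}⁺: E→ABF adds A, B, F; BF→ADE adds D; A→FH adds H → {A, B, D, E, F, G, H}.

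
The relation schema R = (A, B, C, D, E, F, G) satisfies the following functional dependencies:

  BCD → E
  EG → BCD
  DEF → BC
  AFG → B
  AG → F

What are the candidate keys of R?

AEG; ACDG

Attributes A, G never appear on any right-hand side, so every candidate key must contain {A, G}.
{A, G}⁺ = {A, B, F, G}, which is not all of the schema, so we must add further attributes.
{A, E, G}⁺: EG→BCD adds B, C, D; AG→F adds F → {A, B, C, D, E, F, G}. Minimal: {E, G}⁺ = {B, C, D, E, G}; {A, G}⁺ = {A, B, F, G}; {A, E}⁺ = {A, E} — none reach the full schema.
{A, C, D, G}⁺: AG→F adds F; AFG→B adds B; BCD→E adds E → {A, B, C, D, E, F, G}. Minimal: {C, D, G}⁺ = {C, D, G}; {A, D, G}⁺ = {A, B, D, F, G}; {A, C, G}⁺ = {A, B, C, F, G}; … — none reach the full schema.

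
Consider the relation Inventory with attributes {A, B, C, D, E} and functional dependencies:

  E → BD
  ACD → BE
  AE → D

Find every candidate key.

Attributes A, C never appear on any right-hand side, so every candidate key must contain {A, C}.
{A, C}⁺ = {A, C}, which is not all of the schema, so we must add further attributes.
{A, C, D}⁺: ACD→BE adds B, E → {A, B, C, D, E}.
{A, C, E}⁺: E→BD adds B, D → {A, B, C, D, E}.
Any other superkey contains one of these as a subset, so there are no further candidate keys.

(A, C, D); (A, C, E)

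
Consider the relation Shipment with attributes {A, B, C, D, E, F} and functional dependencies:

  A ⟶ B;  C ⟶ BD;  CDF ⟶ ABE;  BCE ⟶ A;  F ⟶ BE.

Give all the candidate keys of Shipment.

{C, F}

{C, F}⁺: C→BD adds B, D; CDF→ABE adds A, E → {A, B, C, D, E, F}.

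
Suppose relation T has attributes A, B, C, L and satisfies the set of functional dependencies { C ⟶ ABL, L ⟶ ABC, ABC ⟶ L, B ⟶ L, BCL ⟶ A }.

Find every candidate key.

{B}⁺: B→L adds L; L→ABC adds A, C → {A, B, C, L}.
{C}⁺: C→ABL adds A, B, L → {A, B, C, L}.
{L}⁺: L→ABC adds A, B, C → {A, B, C, L}.
Any other superkey contains one of these as a subset, so there are no further candidate keys.

{B}, {C}, {L}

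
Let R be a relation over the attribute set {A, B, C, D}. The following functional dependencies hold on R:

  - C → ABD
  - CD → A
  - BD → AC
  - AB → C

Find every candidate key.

(C), (A, B), (B, D)

{C}⁺: C→ABD adds A, B, D → {A, B, C, D}.
{A, B}⁺: AB→C adds C; C→ABD adds D → {A, B, C, D}. Minimal: {B}⁺ = {B}; {A}⁺ = {A} — none reach the full schema.
{B, D}⁺: BD→AC adds A, C → {A, B, C, D}. Minimal: {D}⁺ = {D}; {B}⁺ = {B} — none reach the full schema.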